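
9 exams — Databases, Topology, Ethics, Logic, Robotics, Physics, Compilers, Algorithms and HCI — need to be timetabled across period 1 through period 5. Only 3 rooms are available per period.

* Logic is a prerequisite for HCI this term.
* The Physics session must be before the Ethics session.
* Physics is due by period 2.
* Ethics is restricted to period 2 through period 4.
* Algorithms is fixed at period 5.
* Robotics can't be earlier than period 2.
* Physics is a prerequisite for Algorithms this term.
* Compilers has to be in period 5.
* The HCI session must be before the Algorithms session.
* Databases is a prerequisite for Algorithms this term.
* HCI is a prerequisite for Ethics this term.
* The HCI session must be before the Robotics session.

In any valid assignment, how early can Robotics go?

period 3

Robotics is available from period 2; precedence pushes Robotics to at least period 3.
Robotics at period 3 is achievable: Physics=period 1, Robotics=period 3, Compilers=period 5, Databases=period 1, Ethics=period 3, HCI=period 2, Algorithms=period 5, Topology=period 2, Logic=period 1.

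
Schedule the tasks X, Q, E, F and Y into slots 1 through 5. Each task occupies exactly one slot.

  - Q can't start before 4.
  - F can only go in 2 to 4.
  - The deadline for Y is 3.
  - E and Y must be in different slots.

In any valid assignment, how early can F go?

F is available from 2; F's own window allows nothing later than 4.
F at 2 is achievable: X=1; E=2; Y=1; Q=4; F=2.

2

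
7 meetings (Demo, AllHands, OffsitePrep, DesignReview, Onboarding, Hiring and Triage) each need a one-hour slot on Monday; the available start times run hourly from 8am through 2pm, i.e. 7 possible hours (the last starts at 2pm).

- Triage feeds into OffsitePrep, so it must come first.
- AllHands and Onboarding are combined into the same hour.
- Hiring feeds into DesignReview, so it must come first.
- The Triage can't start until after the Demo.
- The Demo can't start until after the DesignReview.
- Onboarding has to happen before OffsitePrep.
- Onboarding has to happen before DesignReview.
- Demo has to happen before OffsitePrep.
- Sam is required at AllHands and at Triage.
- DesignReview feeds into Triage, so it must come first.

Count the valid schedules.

Splitting on Demo: it can be 10am (6), 11am (15), 12pm (14). Listing each branch's schedules as (AllHands, OffsitePrep, DesignReview, Onboarding, Hiring, Triage):
Demo=10am: (8am,12pm,9am,8am,8am,11am) (8am,1pm,9am,8am,8am,11am) (8am,1pm,9am,8am,8am,12pm) (8am,2pm,9am,8am,8am,11am) (8am,2pm,9am,8am,8am,12pm) (8am,2pm,9am,8am,8am,1pm) — 6.
Demo=11am: (8am,1pm,9am,8am,8am,12pm) (8am,1pm,10am,8am,8am,12pm) (8am,1pm,10am,8am,9am,12pm) (8am,2pm,9am,8am,8am,12pm) (8am,2pm,9am,8am,8am,1pm) (8am,2pm,10am,8am,8am,12pm) (8am,2pm,10am,8am,8am,1pm) (8am,2pm,10am,8am,9am,12pm) (8am,2pm,10am,8am,9am,1pm) (9am,1pm,10am,9am,8am,12pm) (9am,1pm,10am,9am,9am,12pm) (9am,2pm,10am,9am,8am,12pm) (9am,2pm,10am,9am,8am,1pm) (9am,2pm,10am,9am,9am,12pm) (9am,2pm,10am,9am,9am,1pm) — 15.
Demo=12pm: (8am,2pm,9am,8am,8am,1pm) (8am,2pm,10am,8am,8am,1pm) (8am,2pm,10am,8am,9am,1pm) (8am,2pm,11am,8am,8am,1pm) (8am,2pm,11am,8am,9am,1pm) (8am,2pm,11am,8am,10am,1pm) (9am,2pm,10am,9am,8am,1pm) (9am,2pm,10am,9am,9am,1pm) (9am,2pm,11am,9am,8am,1pm) (9am,2pm,11am,9am,9am,1pm) (9am,2pm,11am,9am,10am,1pm) (10am,2pm,11am,10am,8am,1pm) (10am,2pm,11am,10am,9am,1pm) (10am,2pm,11am,10am,10am,1pm) — 14.
Summing: 6 + 15 + 14 = 35.

35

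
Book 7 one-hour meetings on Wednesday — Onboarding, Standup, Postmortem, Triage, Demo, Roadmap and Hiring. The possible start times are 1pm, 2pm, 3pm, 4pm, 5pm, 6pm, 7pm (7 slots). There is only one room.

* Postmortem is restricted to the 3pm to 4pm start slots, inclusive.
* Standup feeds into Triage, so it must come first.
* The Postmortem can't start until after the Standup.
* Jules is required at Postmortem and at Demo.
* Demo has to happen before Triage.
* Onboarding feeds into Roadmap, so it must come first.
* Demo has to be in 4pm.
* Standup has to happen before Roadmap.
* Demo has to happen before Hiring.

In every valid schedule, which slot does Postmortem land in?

3pm

Postmortem's window is 3pm–4pm.
Demo is fixed at 4pm, and Postmortem can't share a slot with Demo.
So Postmortem must be 3pm.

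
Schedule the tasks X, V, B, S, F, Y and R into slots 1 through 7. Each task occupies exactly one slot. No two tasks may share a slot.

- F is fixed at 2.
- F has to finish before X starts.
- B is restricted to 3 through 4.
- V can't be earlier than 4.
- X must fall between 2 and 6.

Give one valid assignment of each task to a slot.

X -> 5, Y -> 6, R -> 7, F -> 2, S -> 1, B -> 3, V -> 4

Checking: F(2) before X(5); B=3 in [3,4]; F=2 in [2,2]; V=4 in [4,7]; X=5 in [2,6]; max 1 per slot (cap 1).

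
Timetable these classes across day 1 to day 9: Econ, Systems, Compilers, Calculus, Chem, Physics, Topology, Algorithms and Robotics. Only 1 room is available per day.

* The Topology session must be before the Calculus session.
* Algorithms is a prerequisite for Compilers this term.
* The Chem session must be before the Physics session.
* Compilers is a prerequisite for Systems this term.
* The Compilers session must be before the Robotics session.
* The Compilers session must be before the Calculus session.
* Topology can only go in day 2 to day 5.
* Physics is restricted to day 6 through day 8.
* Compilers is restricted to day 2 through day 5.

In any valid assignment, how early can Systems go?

Precedence pushes Systems to at least day 3.
Systems at day 3 is achievable: Calculus in day 7, Physics in day 6, Robotics in day 8, Econ in day 9, Algorithms in day 1, Chem in day 5, Compilers in day 2, Systems in day 3, Topology in day 4.

day 3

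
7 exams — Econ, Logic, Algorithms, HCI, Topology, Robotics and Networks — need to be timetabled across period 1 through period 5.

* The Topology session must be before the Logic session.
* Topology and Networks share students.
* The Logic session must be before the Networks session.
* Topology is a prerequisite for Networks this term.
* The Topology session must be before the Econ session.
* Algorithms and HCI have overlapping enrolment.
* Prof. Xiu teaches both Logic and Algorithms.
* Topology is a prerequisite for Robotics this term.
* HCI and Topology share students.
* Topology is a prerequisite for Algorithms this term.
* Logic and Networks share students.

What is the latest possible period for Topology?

period 3

Downstream work caps Topology at period 3.
Topology at period 3 is achievable: Networks -> period 5, Logic -> period 4, Topology -> period 3, HCI -> period 1, Econ -> period 4, Robotics -> period 4, Algorithms -> period 5.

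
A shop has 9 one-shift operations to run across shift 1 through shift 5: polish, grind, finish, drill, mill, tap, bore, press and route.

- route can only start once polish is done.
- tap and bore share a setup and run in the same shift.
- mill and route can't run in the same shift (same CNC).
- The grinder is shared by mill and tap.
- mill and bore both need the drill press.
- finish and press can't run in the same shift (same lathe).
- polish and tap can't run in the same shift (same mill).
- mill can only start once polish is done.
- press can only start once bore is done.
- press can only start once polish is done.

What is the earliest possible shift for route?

shift 2

Precedence pushes route to at least shift 2.
route at shift 2 is achievable: route in shift 2; tap in shift 2; mill in shift 3; polish in shift 1; grind in shift 1; finish in shift 1; drill in shift 1; press in shift 3; bore in shift 2.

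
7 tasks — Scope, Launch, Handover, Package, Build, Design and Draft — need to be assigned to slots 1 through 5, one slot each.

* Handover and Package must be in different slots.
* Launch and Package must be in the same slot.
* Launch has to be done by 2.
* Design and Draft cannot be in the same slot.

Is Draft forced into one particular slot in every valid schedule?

Draft can be 1 (e.g. Handover=2, Build=1, Package=1, Scope=1, Design=2, Launch=1, Draft=1) or 2 (e.g. Launch in 1, Handover in 2, Draft in 2, Design in 1, Package in 1, Scope in 1, Build in 1).

No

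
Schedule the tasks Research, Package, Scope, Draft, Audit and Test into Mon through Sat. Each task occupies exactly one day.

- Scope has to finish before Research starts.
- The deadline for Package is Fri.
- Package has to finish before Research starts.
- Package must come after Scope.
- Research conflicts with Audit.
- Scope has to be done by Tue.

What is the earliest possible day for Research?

Wed

Precedence pushes Research to at least Wed.
Research at Wed is achievable: Test in Mon, Draft in Mon, Package in Tue, Scope in Mon, Audit in Mon, Research in Wed.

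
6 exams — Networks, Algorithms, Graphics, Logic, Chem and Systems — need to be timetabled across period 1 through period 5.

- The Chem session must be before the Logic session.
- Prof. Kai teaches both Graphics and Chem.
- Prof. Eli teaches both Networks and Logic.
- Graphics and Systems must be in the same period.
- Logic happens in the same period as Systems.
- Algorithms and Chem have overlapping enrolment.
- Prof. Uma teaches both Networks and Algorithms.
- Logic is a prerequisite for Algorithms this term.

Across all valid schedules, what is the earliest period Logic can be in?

Precedence pushes Logic to at least period 2; downstream work caps Logic at period 4.
Logic at period 2 is achievable: Algorithms=period 3, Chem=period 1, Systems=period 2, Graphics=period 2, Networks=period 1, Logic=period 2.

period 2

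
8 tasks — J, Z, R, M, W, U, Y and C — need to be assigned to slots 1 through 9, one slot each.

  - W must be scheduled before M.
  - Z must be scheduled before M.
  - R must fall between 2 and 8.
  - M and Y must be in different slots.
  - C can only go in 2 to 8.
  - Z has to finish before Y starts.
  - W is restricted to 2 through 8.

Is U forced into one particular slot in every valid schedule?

U can be 1 (e.g. M -> 3, Z -> 1, R -> 2, Y -> 2, U -> 1, C -> 2, W -> 2, J -> 1) or 2 (e.g. M in 3, W in 2, J in 1, Z in 1, Y in 2, U in 2, C in 2, R in 2).

No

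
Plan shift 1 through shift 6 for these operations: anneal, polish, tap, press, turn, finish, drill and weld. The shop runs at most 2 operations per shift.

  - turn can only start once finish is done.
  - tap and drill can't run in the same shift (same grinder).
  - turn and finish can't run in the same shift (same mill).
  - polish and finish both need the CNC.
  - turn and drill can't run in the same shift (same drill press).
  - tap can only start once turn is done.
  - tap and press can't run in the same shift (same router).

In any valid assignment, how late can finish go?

Downstream work caps finish at shift 4.
finish at shift 4 is achievable: tap -> shift 6, finish -> shift 4, weld -> shift 3, polish -> shift 1, drill -> shift 2, press -> shift 2, anneal -> shift 1, turn -> shift 5.

shift 4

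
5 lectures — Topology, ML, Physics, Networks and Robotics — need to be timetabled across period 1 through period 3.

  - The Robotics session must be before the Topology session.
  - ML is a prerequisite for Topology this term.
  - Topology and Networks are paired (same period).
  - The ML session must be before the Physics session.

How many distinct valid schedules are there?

8

Splitting on Topology: it can be period 2 (2), period 3 (6). Listing each branch's schedules as (ML, Physics, Networks, Robotics) by period number:
Topology=period 2: (1,2,2,1) (1,3,2,1) — 2.
Topology=period 3: (1,2,3,1) (1,2,3,2) (1,3,3,1) (1,3,3,2) (2,3,3,1) (2,3,3,2) — 6.
Summing: 2 + 6 = 8.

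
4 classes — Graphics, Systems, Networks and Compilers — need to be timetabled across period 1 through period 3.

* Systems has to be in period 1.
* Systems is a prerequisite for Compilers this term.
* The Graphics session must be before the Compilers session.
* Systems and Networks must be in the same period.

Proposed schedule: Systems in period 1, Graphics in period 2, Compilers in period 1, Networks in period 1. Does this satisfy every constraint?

No. The Graphics session must be before the Compilers session is not satisfied.

Systems has to be in period 1 — holds.
The Graphics session must be before the Compilers session — violated.
Systems and Networks must be in the same period — holds.
Systems is a prerequisite for Compilers this term — violated.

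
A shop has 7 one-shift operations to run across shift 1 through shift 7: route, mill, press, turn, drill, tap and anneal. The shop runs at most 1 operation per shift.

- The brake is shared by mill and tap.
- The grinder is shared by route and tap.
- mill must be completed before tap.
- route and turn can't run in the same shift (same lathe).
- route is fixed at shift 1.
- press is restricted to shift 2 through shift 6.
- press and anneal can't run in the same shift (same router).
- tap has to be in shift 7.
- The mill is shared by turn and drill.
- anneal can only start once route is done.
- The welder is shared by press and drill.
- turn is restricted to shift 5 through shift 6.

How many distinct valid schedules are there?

Splitting on mill: it can be shift 2 (12), shift 3 (12), shift 4 (12), shift 5 (6), shift 6 (6). Listing each branch's schedules as (route, press, turn, drill, tap, anneal) by shift number:
mill=shift 2: (1,3,5,4,7,6) (1,3,5,6,7,4) (1,3,6,4,7,5) (1,3,6,5,7,4) (1,4,5,3,7,6) (1,4,5,6,7,3) (1,4,6,3,7,5) (1,4,6,5,7,3) (1,5,6,3,7,4) (1,5,6,4,7,3) (1,6,5,3,7,4) (1,6,5,4,7,3) — 12.
mill=shift 3: (1,2,5,4,7,6) (1,2,5,6,7,4) (1,2,6,4,7,5) (1,2,6,5,7,4) (1,4,5,2,7,6) (1,4,5,6,7,2) (1,4,6,2,7,5) (1,4,6,5,7,2) (1,5,6,2,7,4) (1,5,6,4,7,2) (1,6,5,2,7,4) (1,6,5,4,7,2) — 12.
mill=shift 4: (1,2,5,3,7,6) (1,2,5,6,7,3) (1,2,6,3,7,5) (1,2,6,5,7,3) (1,3,5,2,7,6) (1,3,5,6,7,2) (1,3,6,2,7,5) (1,3,6,5,7,2) (1,5,6,2,7,3) (1,5,6,3,7,2) (1,6,5,2,7,3) (1,6,5,3,7,2) — 12.
mill=shift 5: (1,2,6,3,7,4) (1,2,6,4,7,3) (1,3,6,2,7,4) (1,3,6,4,7,2) (1,4,6,2,7,3) (1,4,6,3,7,2) — 6.
mill=shift 6: (1,2,5,3,7,4) (1,2,5,4,7,3) (1,3,5,2,7,4) (1,3,5,4,7,2) (1,4,5,2,7,3) (1,4,5,3,7,2) — 6.
Summing: 12 + 12 + 12 + 6 + 6 = 48.

48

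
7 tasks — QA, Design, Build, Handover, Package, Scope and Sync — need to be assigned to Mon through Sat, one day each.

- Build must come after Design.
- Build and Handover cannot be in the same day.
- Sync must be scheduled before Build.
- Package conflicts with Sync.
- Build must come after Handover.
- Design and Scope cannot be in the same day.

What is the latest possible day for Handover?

Downstream work caps Handover at Fri.
Handover at Fri is achievable: Sync in Mon; Design in Mon; Scope in Tue; Handover in Fri; QA in Mon; Build in Sat; Package in Tue.

Fri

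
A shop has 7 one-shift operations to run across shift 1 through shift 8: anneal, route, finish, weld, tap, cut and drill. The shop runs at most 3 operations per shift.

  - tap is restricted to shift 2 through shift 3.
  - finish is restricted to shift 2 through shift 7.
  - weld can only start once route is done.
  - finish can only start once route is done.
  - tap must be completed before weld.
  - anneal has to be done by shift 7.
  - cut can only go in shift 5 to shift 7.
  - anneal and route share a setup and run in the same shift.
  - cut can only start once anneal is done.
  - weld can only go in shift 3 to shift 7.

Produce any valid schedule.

weld in shift 3, tap in shift 2, route in shift 1, anneal in shift 1, finish in shift 2, cut in shift 5, drill in shift 1

Checking: tap(shift 2) before weld(shift 3); anneal(shift 1) before cut(shift 5); route(shift 1) before weld(shift 3); route(shift 1) before finish(shift 2); anneal = route = shift 1; anneal=shift 1 in [shift 1,shift 7]; finish=shift 2 in [shift 2,shift 7]; weld=shift 3 in [shift 3,shift 7]; cut=shift 5 in [shift 5,shift 7]; tap=shift 2 in [shift 2,shift 3]; max 3 per shift (cap 3).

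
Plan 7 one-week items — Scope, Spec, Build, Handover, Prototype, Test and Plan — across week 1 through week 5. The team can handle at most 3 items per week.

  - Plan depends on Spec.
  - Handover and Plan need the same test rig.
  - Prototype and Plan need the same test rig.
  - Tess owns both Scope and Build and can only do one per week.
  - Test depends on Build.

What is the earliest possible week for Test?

Precedence pushes Test to at least week 2.
Test at week 2 is achievable: Test=week 2; Plan=week 2; Prototype=week 3; Build=week 1; Handover=week 1; Scope=week 2; Spec=week 1.

week 2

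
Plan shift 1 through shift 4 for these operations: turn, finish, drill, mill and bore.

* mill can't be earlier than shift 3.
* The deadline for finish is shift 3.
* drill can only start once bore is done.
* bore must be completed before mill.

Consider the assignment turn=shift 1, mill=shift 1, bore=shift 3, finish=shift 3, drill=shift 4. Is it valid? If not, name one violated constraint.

Invalid. bore must be completed before mill.

The deadline for finish is shift 3 — holds.
drill can only start once bore is done — holds.
bore must be completed before mill — violated.
mill can't be earlier than shift 3 — violated.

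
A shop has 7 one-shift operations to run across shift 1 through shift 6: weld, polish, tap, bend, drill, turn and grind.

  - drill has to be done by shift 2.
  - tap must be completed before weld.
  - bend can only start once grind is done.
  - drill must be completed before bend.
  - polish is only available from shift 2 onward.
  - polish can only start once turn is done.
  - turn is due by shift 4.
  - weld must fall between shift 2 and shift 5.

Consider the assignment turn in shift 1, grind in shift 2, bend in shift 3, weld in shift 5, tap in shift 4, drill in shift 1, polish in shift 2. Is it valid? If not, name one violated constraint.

Yes

polish is only available from shift 2 onward — holds.
weld must fall between shift 2 and shift 5 — holds.
turn is due by shift 4 — holds.
polish can only start once turn is done — holds.
drill has to be done by shift 2 — holds.
tap must be completed before weld — holds.
bend can only start once grind is done — holds.
drill must be completed before bend — holds.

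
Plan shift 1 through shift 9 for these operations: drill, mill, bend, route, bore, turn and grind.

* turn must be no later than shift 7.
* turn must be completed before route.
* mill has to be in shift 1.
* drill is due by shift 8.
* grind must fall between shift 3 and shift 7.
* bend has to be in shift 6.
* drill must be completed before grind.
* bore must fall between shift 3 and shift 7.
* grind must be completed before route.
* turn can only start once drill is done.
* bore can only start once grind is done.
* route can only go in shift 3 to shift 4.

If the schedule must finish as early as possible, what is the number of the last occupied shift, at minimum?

shift 6

The precedence chain requires at least 3 distinct shifts.
bend can't be placed before shift 6, so the schedule must run through at least shift 6.
6 works (last occupied shift: shift 6): for example route in shift 4, bend in shift 6, mill in shift 1, grind in shift 3, bore in shift 4, drill in shift 1, turn in shift 2.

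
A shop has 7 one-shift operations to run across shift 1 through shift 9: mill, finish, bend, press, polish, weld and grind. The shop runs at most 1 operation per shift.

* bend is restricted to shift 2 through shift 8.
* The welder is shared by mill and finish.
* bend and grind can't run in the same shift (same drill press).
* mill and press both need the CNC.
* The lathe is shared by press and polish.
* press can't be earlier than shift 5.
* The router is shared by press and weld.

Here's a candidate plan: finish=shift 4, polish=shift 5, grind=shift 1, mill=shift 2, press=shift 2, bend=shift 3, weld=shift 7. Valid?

No. mill and press both need the CNC is not satisfied.

bend is restricted to shift 2 through shift 8 — holds.
press can't be earlier than shift 5 — violated.
bend and grind can't run in the same shift (same drill press) — holds.
mill and press both need the CNC — violated.
The shop runs at most 1 operation per shift — violated.
The router is shared by press and weld — holds.
The lathe is shared by press and polish — holds.
The welder is shared by mill and finish — holds.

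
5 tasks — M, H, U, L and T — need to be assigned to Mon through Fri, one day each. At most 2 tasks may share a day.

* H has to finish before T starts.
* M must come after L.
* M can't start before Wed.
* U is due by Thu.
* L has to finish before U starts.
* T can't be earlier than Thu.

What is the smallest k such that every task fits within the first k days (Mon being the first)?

The precedence chain requires at least 2 distinct days.
With at most 2 per day and 5 tasks, at least 3 days are needed.
T can't be placed before Thu — that is day 4 counting from Mon — so the schedule must run through at least 4 days.
4 works (last occupied day: Thu): for example M in Wed, L in Mon, T in Thu, U in Tue, H in Mon.

4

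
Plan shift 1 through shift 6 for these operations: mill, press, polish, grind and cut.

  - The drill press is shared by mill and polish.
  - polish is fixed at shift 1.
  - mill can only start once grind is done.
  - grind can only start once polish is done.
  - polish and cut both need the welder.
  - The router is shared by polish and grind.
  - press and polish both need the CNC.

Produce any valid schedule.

grind in shift 2; mill in shift 3; press in shift 2; polish in shift 1; cut in shift 2

Checking: grind(shift 2) before mill(shift 3); polish(shift 1) before grind(shift 2); polish(shift 1) != cut(shift 2); press(shift 2) != polish(shift 1); mill(shift 3) != polish(shift 1); polish(shift 1) != grind(shift 2); polish=shift 1 in [shift 1,shift 1].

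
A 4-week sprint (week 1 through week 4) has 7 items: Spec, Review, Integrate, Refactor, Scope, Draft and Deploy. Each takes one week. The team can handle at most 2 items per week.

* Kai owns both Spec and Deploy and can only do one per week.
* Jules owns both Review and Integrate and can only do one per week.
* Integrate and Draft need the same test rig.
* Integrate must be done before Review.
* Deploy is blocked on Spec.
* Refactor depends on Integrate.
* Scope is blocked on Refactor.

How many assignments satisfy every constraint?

59

Splitting on Spec: it can be week 1 (42), week 2 (12), week 3 (5). Listing each branch's schedules as (Review, Integrate, Refactor, Scope, Draft, Deploy) by week number:
Spec=week 1: (2,1,2,3,3,4) (2,1,2,3,4,3) (2,1,2,3,4,4) (2,1,2,4,3,3) (2,1,2,4,3,4) (2,1,2,4,4,3) (2,1,3,4,2,3) (2,1,3,4,2,4) (2,1,3,4,3,2) (2,1,3,4,3,4) (2,1,3,4,4,2) (2,1,3,4,4,3) (3,1,2,3,2,4) (3,1,2,3,4,2) (3,1,2,3,4,4) (3,1,2,4,2,3) (3,1,2,4,2,4) (3,1,2,4,3,2) (3,1,2,4,3,4) (3,1,2,4,4,2) (3,1,2,4,4,3) (3,1,3,4,2,2) (3,1,3,4,2,4) (3,1,3,4,4,2) (3,2,3,4,1,2) (3,2,3,4,1,4) (3,2,3,4,4,2) (4,1,2,3,2,3) (4,1,2,3,2,4) (4,1,2,3,3,2) (4,1,2,3,3,4) (4,1,2,3,4,2) (4,1,2,3,4,3) (4,1,2,4,2,3) (4,1,2,4,3,2) (4,1,2,4,3,3) (4,1,3,4,2,2) (4,1,3,4,2,3) (4,1,3,4,3,2) (4,2,3,4,1,2) (4,2,3,4,1,3) (4,2,3,4,3,2) — 42.
Spec=week 2: (2,1,3,4,3,4) (2,1,3,4,4,3) (3,1,2,3,4,4) (3,1,2,4,3,4) (3,1,2,4,4,3) (3,1,3,4,2,4) (3,2,3,4,1,4) (4,1,2,3,3,4) (4,1,2,3,4,3) (4,1,2,4,3,3) (4,1,3,4,2,3) (4,2,3,4,1,3) — 12.
Spec=week 3: (2,1,2,3,4,4) (2,1,2,4,3,4) (2,1,3,4,2,4) (3,1,2,4,2,4) (4,1,2,3,2,4) — 5.
Summing: 42 + 12 + 5 = 59.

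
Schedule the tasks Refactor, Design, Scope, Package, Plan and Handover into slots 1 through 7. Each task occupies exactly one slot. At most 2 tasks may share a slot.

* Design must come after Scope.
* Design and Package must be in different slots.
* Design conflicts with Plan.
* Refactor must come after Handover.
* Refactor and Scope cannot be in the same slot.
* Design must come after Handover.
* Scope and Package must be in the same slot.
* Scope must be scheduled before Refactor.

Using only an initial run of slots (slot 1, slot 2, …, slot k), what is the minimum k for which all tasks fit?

3 slots

The precedence chain requires at least 2 distinct slots.
With at most 2 per slot and 6 tasks, at least 3 slots are needed.
3 works (last occupied slot: 3): for example Design=3, Plan=2, Handover=2, Package=1, Scope=1, Refactor=3.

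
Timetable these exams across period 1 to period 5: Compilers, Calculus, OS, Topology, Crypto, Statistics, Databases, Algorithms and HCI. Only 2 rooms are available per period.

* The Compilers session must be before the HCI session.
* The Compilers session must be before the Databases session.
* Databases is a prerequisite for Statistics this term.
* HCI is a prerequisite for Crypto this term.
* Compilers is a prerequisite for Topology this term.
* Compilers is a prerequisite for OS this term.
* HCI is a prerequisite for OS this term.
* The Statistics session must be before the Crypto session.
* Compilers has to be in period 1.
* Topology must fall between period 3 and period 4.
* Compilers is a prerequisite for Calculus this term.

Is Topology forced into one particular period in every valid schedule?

Topology can be period 3 (e.g. Topology=period 3, Calculus=period 4, Algorithms=period 1, Compilers=period 1, OS=period 3, Crypto=period 5, HCI=period 2, Statistics=period 4, Databases=period 2) or period 4 (e.g. Algorithms -> period 1; HCI -> period 2; Crypto -> period 4; Calculus -> period 5; Topology -> period 4; Compilers -> period 1; Databases -> period 2; OS -> period 3; Statistics -> period 3).

No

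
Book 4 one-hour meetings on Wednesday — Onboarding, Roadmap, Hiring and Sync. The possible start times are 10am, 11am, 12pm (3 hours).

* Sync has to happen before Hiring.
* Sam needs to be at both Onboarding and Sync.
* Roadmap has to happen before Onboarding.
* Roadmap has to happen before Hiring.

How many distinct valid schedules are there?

Splitting on Onboarding: it can be 11am (2), 12pm (5). Listing each branch's schedules as (Roadmap, Hiring, Sync):
Onboarding=11am: (10am,11am,10am) (10am,12pm,10am) — 2.
Onboarding=12pm: (10am,11am,10am) (10am,12pm,10am) (10am,12pm,11am) (11am,12pm,10am) (11am,12pm,11am) — 5.
Summing: 2 + 5 = 7.

7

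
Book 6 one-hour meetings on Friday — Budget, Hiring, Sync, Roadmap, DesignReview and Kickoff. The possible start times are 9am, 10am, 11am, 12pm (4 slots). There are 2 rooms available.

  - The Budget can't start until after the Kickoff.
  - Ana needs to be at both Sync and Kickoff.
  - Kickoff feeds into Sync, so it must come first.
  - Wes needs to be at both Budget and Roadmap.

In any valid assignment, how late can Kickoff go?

Downstream work caps Kickoff at 11am.
Kickoff at 11am is achievable: Roadmap=9am, Kickoff=11am, Hiring=9am, Sync=12pm, Budget=12pm, DesignReview=10am.

11am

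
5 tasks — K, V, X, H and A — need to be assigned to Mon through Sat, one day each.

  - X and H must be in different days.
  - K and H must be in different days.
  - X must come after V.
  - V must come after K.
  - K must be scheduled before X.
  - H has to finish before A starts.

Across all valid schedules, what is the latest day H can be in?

Fri

Downstream work caps H at Fri.
H at Fri is achievable: H -> Fri; V -> Tue; A -> Sat; K -> Mon; X -> Wed.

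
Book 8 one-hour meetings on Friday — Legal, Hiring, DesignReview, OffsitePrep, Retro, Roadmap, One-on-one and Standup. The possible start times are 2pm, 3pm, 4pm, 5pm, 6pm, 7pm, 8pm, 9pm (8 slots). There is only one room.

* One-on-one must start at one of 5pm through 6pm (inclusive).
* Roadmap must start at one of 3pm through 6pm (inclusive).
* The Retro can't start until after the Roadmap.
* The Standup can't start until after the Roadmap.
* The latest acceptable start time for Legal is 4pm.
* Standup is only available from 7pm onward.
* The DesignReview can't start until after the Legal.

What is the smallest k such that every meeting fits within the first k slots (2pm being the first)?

8 slots

The precedence chain requires at least 2 distinct slots.
With at most 1 per slot and 8 meetings, at least 8 slots are needed.
Standup can't be placed before 7pm — that is slot 6 counting from 2pm — so the schedule must run through at least 6 slots.
8 works (last occupied slot: 9pm): for example Roadmap=3pm, One-on-one=5pm, Legal=2pm, Retro=6pm, Standup=7pm, Hiring=8pm, OffsitePrep=9pm, DesignReview=4pm.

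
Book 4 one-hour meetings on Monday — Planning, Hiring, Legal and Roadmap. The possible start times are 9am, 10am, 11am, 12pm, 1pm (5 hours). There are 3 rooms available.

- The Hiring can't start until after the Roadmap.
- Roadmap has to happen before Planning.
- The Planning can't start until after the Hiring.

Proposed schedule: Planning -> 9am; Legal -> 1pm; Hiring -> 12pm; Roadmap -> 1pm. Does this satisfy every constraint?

No. Roadmap has to happen before Planning is not satisfied.

There are 3 rooms available — holds.
The Planning can't start until after the Hiring — violated.
The Hiring can't start until after the Roadmap — violated.
Roadmap has to happen before Planning — violated.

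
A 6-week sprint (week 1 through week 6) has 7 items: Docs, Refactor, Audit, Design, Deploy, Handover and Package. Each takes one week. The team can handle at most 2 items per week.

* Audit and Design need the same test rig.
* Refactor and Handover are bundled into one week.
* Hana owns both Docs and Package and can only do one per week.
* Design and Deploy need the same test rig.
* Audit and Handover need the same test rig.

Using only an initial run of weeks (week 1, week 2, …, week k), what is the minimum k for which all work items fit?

4

With at most 2 per week and 7 work items, at least 4 weeks are needed.
4 works (last occupied week: week 4): for example Docs -> week 1, Design -> week 3, Refactor -> week 2, Package -> week 3, Audit -> week 1, Deploy -> week 4, Handover -> week 2.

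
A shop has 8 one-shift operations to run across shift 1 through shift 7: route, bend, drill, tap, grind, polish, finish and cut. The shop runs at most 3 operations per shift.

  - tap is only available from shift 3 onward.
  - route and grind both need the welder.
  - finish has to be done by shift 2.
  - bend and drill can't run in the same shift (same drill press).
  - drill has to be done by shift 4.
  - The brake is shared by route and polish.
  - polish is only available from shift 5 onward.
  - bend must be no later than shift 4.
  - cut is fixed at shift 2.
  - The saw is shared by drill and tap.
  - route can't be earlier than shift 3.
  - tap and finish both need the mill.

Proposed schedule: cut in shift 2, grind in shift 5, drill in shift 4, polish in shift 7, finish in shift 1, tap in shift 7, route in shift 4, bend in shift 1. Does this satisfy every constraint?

bend must be no later than shift 4 — holds.
route and grind both need the welder — holds.
tap and finish both need the mill — holds.
polish is only available from shift 5 onward — holds.
The saw is shared by drill and tap — holds.
The brake is shared by route and polish — holds.
cut is fixed at shift 2 — holds.
drill has to be done by shift 4 — holds.
finish has to be done by shift 2 — holds.
The shop runs at most 3 operations per shift — holds.
route can't be earlier than shift 3 — holds.
bend and drill can't run in the same shift (same drill press) — holds.
tap is only available from shift 3 onward — holds.

Valid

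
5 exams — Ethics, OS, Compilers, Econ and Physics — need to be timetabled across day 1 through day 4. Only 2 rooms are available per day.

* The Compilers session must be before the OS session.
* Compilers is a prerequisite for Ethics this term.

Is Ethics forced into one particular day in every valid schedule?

No

Ethics can be day 2 (e.g. Ethics -> day 2, Physics -> day 3, OS -> day 2, Econ -> day 1, Compilers -> day 1) or day 3 (e.g. OS=day 2, Ethics=day 3, Econ=day 1, Compilers=day 1, Physics=day 2).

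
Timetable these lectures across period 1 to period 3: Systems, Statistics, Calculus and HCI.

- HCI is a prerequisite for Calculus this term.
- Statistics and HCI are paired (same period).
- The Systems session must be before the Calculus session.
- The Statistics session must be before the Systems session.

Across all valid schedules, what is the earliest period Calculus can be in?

period 3

Precedence pushes Calculus to at least period 3.
Calculus at period 3 is achievable: Systems=period 2, Calculus=period 3, HCI=period 1, Statistics=period 1.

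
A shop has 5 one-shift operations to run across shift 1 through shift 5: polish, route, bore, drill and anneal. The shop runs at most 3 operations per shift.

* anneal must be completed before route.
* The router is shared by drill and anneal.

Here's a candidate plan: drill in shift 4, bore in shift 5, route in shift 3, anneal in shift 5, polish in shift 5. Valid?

anneal must be completed before route — violated.
The shop runs at most 3 operations per shift — holds.
The router is shared by drill and anneal — holds.

No — it violates: anneal must be completed before route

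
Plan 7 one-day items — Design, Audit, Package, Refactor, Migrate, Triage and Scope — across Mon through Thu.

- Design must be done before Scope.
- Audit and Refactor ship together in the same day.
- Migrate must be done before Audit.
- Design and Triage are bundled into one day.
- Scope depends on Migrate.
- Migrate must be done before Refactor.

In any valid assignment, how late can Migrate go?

Wed

Downstream work caps Migrate at Wed.
Migrate at Wed is achievable: Audit in Thu, Design in Mon, Package in Mon, Scope in Thu, Refactor in Thu, Triage in Mon, Migrate in Wed.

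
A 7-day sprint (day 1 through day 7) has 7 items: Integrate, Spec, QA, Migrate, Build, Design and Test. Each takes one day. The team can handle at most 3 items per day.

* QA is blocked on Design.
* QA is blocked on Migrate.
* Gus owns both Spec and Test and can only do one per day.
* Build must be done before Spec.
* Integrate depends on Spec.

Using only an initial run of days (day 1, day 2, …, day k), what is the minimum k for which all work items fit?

The precedence chain requires at least 3 distinct days.
With at most 3 per day and 7 work items, at least 3 days are needed.
3 works (last occupied day: day 3): for example QA in day 2; Design in day 1; Integrate in day 3; Migrate in day 1; Spec in day 2; Test in day 3; Build in day 1.

3 days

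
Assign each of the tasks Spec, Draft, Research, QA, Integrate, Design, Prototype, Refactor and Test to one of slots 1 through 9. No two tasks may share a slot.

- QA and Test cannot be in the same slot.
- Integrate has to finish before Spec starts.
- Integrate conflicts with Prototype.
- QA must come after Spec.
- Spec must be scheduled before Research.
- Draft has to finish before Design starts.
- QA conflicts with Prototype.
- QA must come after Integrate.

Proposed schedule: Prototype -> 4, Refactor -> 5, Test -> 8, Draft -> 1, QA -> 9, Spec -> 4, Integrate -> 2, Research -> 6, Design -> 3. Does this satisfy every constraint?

No — it violates: No two tasks may share a slot

QA and Test cannot be in the same slot — holds.
Spec must be scheduled before Research — holds.
QA must come after Integrate — holds.
Integrate has to finish before Spec starts — holds.
No two tasks may share a slot — violated.
Integrate conflicts with Prototype — holds.
Draft has to finish before Design starts — holds.
QA conflicts with Prototype — holds.
QA must come after Spec — holds.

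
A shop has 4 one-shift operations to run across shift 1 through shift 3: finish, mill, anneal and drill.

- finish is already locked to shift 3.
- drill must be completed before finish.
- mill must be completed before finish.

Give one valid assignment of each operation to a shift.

drill=shift 1; mill=shift 1; anneal=shift 1; finish=shift 3

Checking: drill(shift 1) before finish(shift 3); mill(shift 1) before finish(shift 3); finish=shift 3 in [shift 3,shift 3].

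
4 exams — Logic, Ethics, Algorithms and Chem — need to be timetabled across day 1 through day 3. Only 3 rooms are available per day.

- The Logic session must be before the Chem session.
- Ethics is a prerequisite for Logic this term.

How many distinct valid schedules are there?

3

Enumerating: Logic -> day 2; Chem -> day 3; Algorithms -> day 1; Ethics -> day 1 | Logic=day 2, Chem=day 3, Algorithms=day 2, Ethics=day 1 | Algorithms in day 3, Ethics in day 1, Chem in day 3, Logic in day 2.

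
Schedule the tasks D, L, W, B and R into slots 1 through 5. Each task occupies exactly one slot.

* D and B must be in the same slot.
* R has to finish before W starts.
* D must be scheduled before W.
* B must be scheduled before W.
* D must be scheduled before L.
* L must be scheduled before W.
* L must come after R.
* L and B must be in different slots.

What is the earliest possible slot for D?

Downstream work caps D at 3.
D at 1 is achievable: B in 1, D in 1, L in 2, W in 3, R in 1.

1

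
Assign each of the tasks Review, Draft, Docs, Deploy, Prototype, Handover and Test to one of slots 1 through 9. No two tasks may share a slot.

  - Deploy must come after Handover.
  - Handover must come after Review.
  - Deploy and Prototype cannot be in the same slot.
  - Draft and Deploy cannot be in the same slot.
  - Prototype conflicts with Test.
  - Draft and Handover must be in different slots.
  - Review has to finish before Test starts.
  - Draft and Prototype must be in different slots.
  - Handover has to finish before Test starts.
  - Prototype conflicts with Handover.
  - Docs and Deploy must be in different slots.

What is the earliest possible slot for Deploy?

3

Precedence pushes Deploy to at least 3.
Deploy at 3 is achievable: Deploy -> 3, Test -> 4, Draft -> 5, Handover -> 2, Docs -> 6, Prototype -> 7, Review -> 1.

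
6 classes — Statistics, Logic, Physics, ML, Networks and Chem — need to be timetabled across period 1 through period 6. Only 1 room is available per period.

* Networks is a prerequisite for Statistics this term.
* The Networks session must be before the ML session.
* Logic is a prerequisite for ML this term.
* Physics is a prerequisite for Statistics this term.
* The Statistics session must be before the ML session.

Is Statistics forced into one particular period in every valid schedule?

Statistics can be period 3 (e.g. Chem in period 6, Networks in period 1, Logic in period 4, Physics in period 2, Statistics in period 3, ML in period 5) or period 4 (e.g. Networks in period 1, Physics in period 3, Logic in period 2, ML in period 5, Statistics in period 4, Chem in period 6).

No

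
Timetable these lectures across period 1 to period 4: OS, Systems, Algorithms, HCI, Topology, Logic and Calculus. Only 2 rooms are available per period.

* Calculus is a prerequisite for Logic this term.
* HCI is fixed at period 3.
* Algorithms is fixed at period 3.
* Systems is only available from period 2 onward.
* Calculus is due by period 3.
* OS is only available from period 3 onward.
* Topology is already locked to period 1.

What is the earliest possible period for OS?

OS is available from period 3.
OS at period 4 is achievable: Calculus=period 1, Logic=period 2, HCI=period 3, OS=period 4, Algorithms=period 3, Systems=period 2, Topology=period 1.
Nothing earlier works — the capacity limit rule out every period before period 4.

period 4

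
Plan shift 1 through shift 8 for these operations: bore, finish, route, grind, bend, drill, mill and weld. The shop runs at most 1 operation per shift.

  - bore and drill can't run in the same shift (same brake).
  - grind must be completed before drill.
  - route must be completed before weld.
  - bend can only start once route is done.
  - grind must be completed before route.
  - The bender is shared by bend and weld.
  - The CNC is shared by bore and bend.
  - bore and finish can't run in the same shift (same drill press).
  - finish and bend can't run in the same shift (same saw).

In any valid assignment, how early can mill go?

shift 1

mill at shift 1 is achievable: grind in shift 2, weld in shift 6, mill in shift 1, bore in shift 7, finish in shift 8, drill in shift 5, bend in shift 4, route in shift 3.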